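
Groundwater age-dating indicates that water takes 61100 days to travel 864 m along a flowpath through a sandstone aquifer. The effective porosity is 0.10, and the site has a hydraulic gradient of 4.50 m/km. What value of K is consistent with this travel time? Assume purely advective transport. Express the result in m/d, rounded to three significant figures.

0.314 m/d

v = L / t = 864 / 61100 = 0.01414 m/d
K = v · n / i = 0.01414 × 0.10 / 0.0045 = 0.314 m/d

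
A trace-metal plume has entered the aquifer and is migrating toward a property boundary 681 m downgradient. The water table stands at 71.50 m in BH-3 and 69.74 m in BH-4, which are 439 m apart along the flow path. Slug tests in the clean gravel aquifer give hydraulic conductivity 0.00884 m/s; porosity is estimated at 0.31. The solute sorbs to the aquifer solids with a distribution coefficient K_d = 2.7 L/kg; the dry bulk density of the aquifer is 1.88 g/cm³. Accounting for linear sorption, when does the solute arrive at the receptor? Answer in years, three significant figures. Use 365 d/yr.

3.28 years

Hydraulic gradient i = (71.50 − 69.74) / 439 = 1.76 / 439 = 0.004009
K = 0.00884 m/s × 86400 s/d = 763.8 m/d
Darcy flux q = K·i = 763.8 × 0.004009 = 3.062 m/d
v = Ki/n = 763.8·0.004009/0.31 = 9.878 m/d
Retardation R = 1 + ρ_b·K_d/n = 1 + 1.88×2.7/0.31 = 17.37
Contaminant velocity v_c = v/R = 9.878/17.37 = 0.5685 m/d
t = L/v_c = 681/0.5685 = 1198 d
   = 1198/365 = 3.28 yr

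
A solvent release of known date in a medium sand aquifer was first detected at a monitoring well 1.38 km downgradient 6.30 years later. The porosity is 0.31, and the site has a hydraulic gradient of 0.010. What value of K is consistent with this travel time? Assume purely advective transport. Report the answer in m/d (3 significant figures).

t = 6.30 years = 2300 d
L = 1.38 km = 1380 m
v = L / t = 1380 / 2300 = 0.6001 m/d
K = v · n / i = 0.6001 × 0.31 / 0.010 = 18.6 m/d

18.6 m/d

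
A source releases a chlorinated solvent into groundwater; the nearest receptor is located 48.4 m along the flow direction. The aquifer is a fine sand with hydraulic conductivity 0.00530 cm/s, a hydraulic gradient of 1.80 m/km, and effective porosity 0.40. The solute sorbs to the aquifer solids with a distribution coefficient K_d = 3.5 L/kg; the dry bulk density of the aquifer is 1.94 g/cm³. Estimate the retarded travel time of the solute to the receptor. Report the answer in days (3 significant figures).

K = 0.00530 cm/s × 864 = 4.579 m/d
Specific discharge q = 4.579 × 0.0018 = 0.008243 m/d
v = Ki/n = 4.579·0.0018/0.40 = 0.02061 m/d
Retardation R = 1 + ρ_b·K_d/n = 1 + 1.94×3.5/0.40 = 17.97
Contaminant velocity v_c = v/R = 0.02061/17.97 = 0.001146 m/d
t = L/v_c = 48.4/0.001146 = 42220 d

42200 days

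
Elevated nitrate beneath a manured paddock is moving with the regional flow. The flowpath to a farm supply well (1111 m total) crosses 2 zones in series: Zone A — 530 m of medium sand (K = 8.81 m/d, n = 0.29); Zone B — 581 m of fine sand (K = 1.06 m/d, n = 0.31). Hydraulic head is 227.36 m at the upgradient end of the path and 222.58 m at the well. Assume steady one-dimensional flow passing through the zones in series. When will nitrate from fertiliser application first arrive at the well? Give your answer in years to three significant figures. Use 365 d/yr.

116 years

Total head drop ΔH = 227.36 − 222.58 = 4.78 m
Steady 1-D flow in series ⇒ the Darcy flux q is identical in every zone and the zone head losses add (resistances L/K in series).
Σ(L/K) = 530/8.81 + 581/1.06 = 60.16 + 548.1 = 608.3 d
q = ΔH / Σ(L/K) = 4.78 / 608.3 = 0.007858 m/d (same in every zone)
Zone A: v = q/n = 0.007858/0.29 = 0.02710 m/d → t_A = 530/0.02710 = 19560 d
Zone B: v = q/n = 0.007858/0.31 = 0.02535 m/d → t_B = 581/0.02535 = 22920 d
Total t = 19560 + 22920 = 42480 d
   = 42480 / 365 = 116 yr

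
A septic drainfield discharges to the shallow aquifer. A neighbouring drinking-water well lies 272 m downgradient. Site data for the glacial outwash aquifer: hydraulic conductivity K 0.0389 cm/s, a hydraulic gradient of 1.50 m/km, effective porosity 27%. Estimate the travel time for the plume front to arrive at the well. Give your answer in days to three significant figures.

K = 0.0389 cm/s × 864 = 33.61 m/d
Darcy flux q = K·i = 33.61 × 0.0015 = 0.05041 m/d
v = Ki/n = 33.61·0.0015/0.27 = 0.1867 m/d
t = L / v = 272 / 0.1867 = 1457 d

1460 days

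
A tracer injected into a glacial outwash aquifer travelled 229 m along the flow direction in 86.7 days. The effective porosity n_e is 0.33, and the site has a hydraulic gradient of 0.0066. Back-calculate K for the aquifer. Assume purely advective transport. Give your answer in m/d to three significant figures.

132 m/d

v = L / t = 229 / 86.7 = 2.641 m/d
K = v · n / i = 2.641 × 0.33 / 0.0066 = 132 m/d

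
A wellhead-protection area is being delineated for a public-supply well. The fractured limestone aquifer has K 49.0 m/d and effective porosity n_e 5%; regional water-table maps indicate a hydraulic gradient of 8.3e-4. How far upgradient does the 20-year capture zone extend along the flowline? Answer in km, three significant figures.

q = Ki = 49.0 × 8.3e-4 = 0.04067 m/d
Seepage velocity v = q / n = 0.04067 / 0.05 = 0.8134 m/d
T = 20 yr × 365 = 7300 d
L = v × T = 0.8134 × 7300 = 5938 m
   = 5.94 km

5.94 km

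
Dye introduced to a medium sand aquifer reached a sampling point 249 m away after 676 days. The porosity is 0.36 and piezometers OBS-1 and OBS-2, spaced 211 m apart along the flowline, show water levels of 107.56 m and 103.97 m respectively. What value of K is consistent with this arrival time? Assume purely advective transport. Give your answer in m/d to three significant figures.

Hydraulic gradient i = (107.56 − 103.97) / 211 = 3.59 / 211 = 0.01701
v = L / t = 249 / 676 = 0.3683 m/d
K = v · n / i = 0.3683 × 0.36 / 0.01701 = 7.79 m/d

7.79 m/d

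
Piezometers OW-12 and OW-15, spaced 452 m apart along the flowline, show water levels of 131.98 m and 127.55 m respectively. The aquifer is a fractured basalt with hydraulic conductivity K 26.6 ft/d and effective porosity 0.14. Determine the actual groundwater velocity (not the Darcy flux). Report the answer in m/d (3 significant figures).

0.568 m/d

Hydraulic gradient i = (131.98 − 127.55) / 452 = 4.43 / 452 = 0.009801
K = 26.6 ft/d × 0.3048 = 8.108 m/d
q = Ki = 8.108 × 0.009801 = 0.07946 m/d
v_s = q/n_e = 0.07946/0.14 = 0.5676 m/d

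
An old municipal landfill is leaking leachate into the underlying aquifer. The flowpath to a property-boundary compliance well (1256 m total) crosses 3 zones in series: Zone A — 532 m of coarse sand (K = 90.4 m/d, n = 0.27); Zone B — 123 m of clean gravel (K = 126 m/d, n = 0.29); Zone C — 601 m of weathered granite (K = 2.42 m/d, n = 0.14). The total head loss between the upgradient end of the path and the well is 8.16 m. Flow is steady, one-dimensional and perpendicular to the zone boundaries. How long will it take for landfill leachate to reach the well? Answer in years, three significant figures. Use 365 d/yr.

Continuity: the same q passes through each zone, so ΔH = q·Σ(L_j/K_j) — the zones act as resistances in series.
Σ(L/K) = 532/90.4 + 123/126 + 601/2.42 = 5.885 + 0.9762 + 248.3 = 255.2 d
q = ΔH / Σ(L/K) = 8.16 / 255.2 = 0.03197 m/d (same in every zone)
Zone A: v = q/n = 0.03197/0.27 = 0.1184 m/d → t_A = 532/0.1184 = 4492 d
Zone B: v = q/n = 0.03197/0.29 = 0.1103 m/d → t_B = 123/0.1103 = 1116 d
Zone C: v = q/n = 0.03197/0.14 = 0.2284 m/d → t_C = 601/0.2284 = 2632 d
Total t = 4492 + 1116 + 2632 = 8240 d
   = 8240 / 365 = 22.6 yr

22.6 years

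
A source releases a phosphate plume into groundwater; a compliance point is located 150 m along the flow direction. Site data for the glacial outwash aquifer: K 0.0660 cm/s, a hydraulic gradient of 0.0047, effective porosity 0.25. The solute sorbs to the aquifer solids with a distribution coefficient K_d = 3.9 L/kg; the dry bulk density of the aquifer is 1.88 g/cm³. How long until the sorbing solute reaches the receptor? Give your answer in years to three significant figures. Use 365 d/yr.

K = 0.0660 cm/s × 864 = 57.02 m/d
Darcy flux q = K·i = 57.02 × 0.0047 = 0.2680 m/d
Seepage velocity v = q / n = 0.2680 / 0.25 = 1.072 m/d
Retardation R = 1 + ρ_b·K_d/n = 1 + 1.88×3.9/0.25 = 30.33
Contaminant velocity v_c = v/R = 1.072/30.33 = 0.03535 m/d
t = L/v_c = 150/0.03535 = 4243 d
   = 4243/365 = 11.6 yr

11.6 years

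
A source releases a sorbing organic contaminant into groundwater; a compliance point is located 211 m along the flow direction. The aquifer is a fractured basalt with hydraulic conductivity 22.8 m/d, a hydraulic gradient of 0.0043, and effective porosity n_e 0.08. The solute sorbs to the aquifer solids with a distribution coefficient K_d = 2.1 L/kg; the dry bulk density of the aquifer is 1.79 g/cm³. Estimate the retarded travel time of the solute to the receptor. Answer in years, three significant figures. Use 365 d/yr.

22.6 years

Specific discharge q = 22.8 × 0.0043 = 0.09804 m/d
v_s = q/n_e = 0.09804/0.08 = 1.226 m/d
Retardation R = 1 + ρ_b·K_d/n = 1 + 1.79×2.1/0.08 = 47.99
Contaminant velocity v_c = v/R = 1.226/47.99 = 0.02554 m/d
t = L/v_c = 211/0.02554 = 8262 d
   = 8262/365 = 22.6 yr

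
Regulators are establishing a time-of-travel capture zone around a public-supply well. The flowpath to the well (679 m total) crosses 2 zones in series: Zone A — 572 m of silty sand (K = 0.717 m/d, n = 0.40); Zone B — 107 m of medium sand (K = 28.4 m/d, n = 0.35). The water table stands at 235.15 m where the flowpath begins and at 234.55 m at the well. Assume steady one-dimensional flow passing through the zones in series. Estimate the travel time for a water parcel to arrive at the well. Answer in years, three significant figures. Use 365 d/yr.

974 years

Total head drop ΔH = 235.15 − 234.55 = 0.60 m
Steady 1-D flow in series ⇒ the Darcy flux q is identical in every zone and the zone head losses add (resistances L/K in series).
Σ(L/K) = 572/0.717 + 107/28.4 = 797.8 + 3.768 = 801.5 d
q = ΔH / Σ(L/K) = 0.60 / 801.5 = 7.486e-4 m/d (same in every zone)
Zone A: v = q/n = 7.486e-4/0.40 = 0.001871 m/d → t_A = 572/0.001871 = 305700 d
Zone B: v = q/n = 7.486e-4/0.35 = 0.002139 m/d → t_B = 107/0.002139 = 50030 d
Total t = 305700 + 50030 = 355700 d
   = 355700 / 365 = 974 yr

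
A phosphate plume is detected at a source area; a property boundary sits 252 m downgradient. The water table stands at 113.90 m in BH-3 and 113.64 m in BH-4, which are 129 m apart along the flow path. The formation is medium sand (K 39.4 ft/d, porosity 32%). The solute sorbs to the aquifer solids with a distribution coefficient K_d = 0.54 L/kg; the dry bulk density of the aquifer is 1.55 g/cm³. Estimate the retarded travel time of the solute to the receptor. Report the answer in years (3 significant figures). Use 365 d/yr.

Hydraulic gradient i = (113.90 − 113.64) / 129 = 0.26 / 129 = 0.002016
K = 39.4 ft/d × 0.3048 = 12.01 m/d
q = Ki = 12.01 × 0.002016 = 0.02420 m/d
v_s = q/n_e = 0.02420/0.32 = 0.07564 m/d
Retardation R = 1 + ρ_b·K_d/n = 1 + 1.55×0.54/0.32 = 3.616
Contaminant velocity v_c = v/R = 0.07564/3.616 = 0.02092 m/d
t = L/v_c = 252/0.02092 = 12050 d
   = 12050/365 = 33.0 yr

33.0 years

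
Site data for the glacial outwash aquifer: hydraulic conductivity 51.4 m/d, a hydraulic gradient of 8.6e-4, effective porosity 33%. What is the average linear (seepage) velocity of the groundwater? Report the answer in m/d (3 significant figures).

0.134 m/d

Darcy flux q = K·i = 51.4 × 8.6e-4 = 0.04420 m/d
Seepage velocity v = q / n = 0.04420 / 0.33 = 0.1340 m/d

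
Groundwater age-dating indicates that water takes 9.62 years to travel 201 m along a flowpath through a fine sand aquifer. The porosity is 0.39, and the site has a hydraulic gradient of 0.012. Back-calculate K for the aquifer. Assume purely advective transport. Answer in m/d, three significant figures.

1.86 m/d

t = 9.62 years = 3511 d
v = L / t = 201 / 3511 = 0.05724 m/d
K = v · n / i = 0.05724 × 0.39 / 0.012 = 1.86 m/d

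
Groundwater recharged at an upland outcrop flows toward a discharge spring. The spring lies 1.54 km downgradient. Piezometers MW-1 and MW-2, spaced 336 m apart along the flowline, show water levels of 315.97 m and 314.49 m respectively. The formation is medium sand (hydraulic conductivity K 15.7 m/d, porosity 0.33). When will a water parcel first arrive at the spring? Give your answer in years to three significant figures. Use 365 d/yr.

20.1 years

Hydraulic gradient i = (315.97 − 314.49) / 336 = 1.48 / 336 = 0.004405
q = Ki = 15.7 × 0.004405 = 0.06915 m/d
v = Ki/n = 15.7·0.004405/0.33 = 0.2096 m/d
L = 1.54 km = 1540 m
t = L / v = 1540 / 0.2096 = 7349 d
   = 7349 / 365 = 20.1 yr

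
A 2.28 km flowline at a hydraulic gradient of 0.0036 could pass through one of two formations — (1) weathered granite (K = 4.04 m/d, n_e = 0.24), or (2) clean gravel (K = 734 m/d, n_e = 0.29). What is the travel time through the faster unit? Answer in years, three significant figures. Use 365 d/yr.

Unit 1 (weathered granite): v = 4.04×0.0036/0.24 = 0.06060 m/d, t = 2280/0.06060 = 37620 d
Unit 2 (clean gravel): v = 734×0.0036/0.29 = 9.112 m/d, t = 2280/9.112 = 250.2 d
Faster: 250.2 d / 365 = 0.686 yr

0.686 years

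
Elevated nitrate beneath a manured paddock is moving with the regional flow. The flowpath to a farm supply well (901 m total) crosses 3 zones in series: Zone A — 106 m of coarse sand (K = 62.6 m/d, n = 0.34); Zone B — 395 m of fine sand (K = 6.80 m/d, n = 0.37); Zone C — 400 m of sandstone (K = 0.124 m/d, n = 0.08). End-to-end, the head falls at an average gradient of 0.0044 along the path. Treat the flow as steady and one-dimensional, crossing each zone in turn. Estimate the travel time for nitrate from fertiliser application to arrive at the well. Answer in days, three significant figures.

For zones in series the flux q is common to all zones; the equivalent conductivity is the harmonic (thickness-weighted) mean, K_eq = L_total / Σ(L_j/K_j).
Σ(L/K) = 106/62.6 + 395/6.80 + 400/0.124 = 1.693 + 58.09 + 3226 = 3286 d
K_eq = L_total / Σ(L/K) = 901 / 3286 = 0.2742 m/d
q = K_eq · i = 0.2742 × 0.0044 = 0.001207 m/d (same in every zone)
Zone A: v = q/n = 0.001207/0.34 = 0.003549 m/d → t_A = 106/0.003549 = 29870 d
Zone B: v = q/n = 0.001207/0.37 = 0.003261 m/d → t_B = 395/0.003261 = 121100 d
Zone C: v = q/n = 0.001207/0.08 = 0.01508 m/d → t_C = 400/0.01508 = 26520 d
Total t = 29870 + 121100 + 26520 = 177500 d

178000 days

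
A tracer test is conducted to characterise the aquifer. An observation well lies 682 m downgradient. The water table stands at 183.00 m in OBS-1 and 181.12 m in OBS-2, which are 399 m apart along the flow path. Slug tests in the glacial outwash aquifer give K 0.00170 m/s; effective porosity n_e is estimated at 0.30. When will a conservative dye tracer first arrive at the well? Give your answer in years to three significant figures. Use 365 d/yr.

Hydraulic gradient i = (183.00 − 181.12) / 399 = 1.88 / 399 = 0.004712
K = 0.00170 m/s × 86400 s/d = 146.9 m/d
Specific discharge q = 146.9 × 0.004712 = 0.6921 m/d
Average linear velocity = 0.6921 / 0.30 = 2.307 m/d
t = L / v = 682 / 2.307 = 295.6 d
   = 295.6 / 365 = 0.810 yr

0.810 years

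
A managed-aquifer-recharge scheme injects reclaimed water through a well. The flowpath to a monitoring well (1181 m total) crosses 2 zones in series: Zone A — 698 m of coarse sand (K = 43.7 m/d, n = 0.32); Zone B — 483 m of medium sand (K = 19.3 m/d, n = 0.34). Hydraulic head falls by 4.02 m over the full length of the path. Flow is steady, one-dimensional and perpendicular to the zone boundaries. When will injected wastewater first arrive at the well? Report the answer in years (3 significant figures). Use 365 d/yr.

Steady 1-D flow in series ⇒ the Darcy flux q is identical in every zone and the zone head losses add (resistances L/K in series).
Σ(L/K) = 698/43.7 + 483/19.3 = 15.97 + 25.03 = 41.00 d
q = ΔH / Σ(L/K) = 4.02 / 41.00 = 0.09805 m/d (same in every zone)
Zone A: v = q/n = 0.09805/0.32 = 0.3064 m/d → t_A = 698/0.3064 = 2278 d
Zone B: v = q/n = 0.09805/0.34 = 0.2884 m/d → t_B = 483/0.2884 = 1675 d
Total t = 2278 + 1675 = 3953 d
   = 3953 / 365 = 10.8 yr

10.8 years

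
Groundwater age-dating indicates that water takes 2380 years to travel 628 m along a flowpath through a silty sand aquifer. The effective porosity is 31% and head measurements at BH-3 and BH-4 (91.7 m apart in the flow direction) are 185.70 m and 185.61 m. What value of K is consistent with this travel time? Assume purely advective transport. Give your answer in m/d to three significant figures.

0.228 m/d

Hydraulic gradient i = (185.70 − 185.61) / 91.7 = 0.09 / 91.7 = 9.815e-4
t = 2380 years = 868700 d
v = L / t = 628 / 868700 = 7.229e-4 m/d
K = v · n / i = 7.229e-4 × 0.31 / 9.815e-4 = 0.228 m/d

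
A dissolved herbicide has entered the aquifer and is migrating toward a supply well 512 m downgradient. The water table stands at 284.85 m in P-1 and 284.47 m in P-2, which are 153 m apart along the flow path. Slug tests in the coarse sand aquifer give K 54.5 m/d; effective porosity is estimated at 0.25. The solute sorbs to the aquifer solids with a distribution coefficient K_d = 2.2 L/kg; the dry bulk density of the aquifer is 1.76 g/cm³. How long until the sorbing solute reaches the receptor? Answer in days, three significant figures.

Hydraulic gradient i = (284.85 − 284.47) / 153 = 0.38 / 153 = 0.002484
Darcy flux q = K·i = 54.5 × 0.002484 = 0.1354 m/d
v = Ki/n = 54.5·0.002484/0.25 = 0.5414 m/d
Retardation R = 1 + ρ_b·K_d/n = 1 + 1.76×2.2/0.25 = 16.49
Contaminant velocity v_c = v/R = 0.5414/16.49 = 0.03284 m/d
t = L/v_c = 512/0.03284 = 15590 d

15600 days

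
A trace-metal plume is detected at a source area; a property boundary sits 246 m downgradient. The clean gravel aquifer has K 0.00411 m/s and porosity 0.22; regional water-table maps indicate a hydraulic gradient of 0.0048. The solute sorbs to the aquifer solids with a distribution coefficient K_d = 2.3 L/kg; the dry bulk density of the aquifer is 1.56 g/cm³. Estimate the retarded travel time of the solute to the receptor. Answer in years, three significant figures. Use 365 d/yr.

1.51 years

K = 0.00411 m/s × 86400 s/d = 355.1 m/d
Darcy flux q = K·i = 355.1 × 0.0048 = 1.704 m/d
v_s = q/n_e = 1.704/0.22 = 7.748 m/d
Retardation R = 1 + ρ_b·K_d/n = 1 + 1.56×2.3/0.22 = 17.31
Contaminant velocity v_c = v/R = 7.748/17.31 = 0.4476 m/d
t = L/v_c = 246/0.4476 = 549.6 d
   = 549.6/365 = 1.51 yr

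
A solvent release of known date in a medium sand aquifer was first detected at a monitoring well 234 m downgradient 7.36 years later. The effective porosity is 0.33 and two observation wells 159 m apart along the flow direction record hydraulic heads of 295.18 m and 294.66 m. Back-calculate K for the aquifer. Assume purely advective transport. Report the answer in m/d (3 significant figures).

8.79 m/d

Hydraulic gradient i = (295.18 − 294.66) / 159 = 0.52 / 159 = 0.003270
t = 7.36 years = 2686 d
v = L / t = 234 / 2686 = 0.08711 m/d
K = v · n / i = 0.08711 × 0.33 / 0.003270 = 8.79 m/d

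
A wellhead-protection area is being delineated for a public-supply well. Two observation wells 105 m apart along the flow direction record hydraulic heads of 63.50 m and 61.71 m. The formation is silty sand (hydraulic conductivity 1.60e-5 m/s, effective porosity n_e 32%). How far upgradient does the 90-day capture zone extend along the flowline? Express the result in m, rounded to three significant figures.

Hydraulic gradient i = (63.50 − 61.71) / 105 = 1.79 / 105 = 0.01705
K = 1.60e-5 m/s × 86400 s/d = 1.382 m/d
q = Ki = 1.382 × 0.01705 = 0.02357 m/d
Seepage velocity v = q / n = 0.02357 / 0.32 = 0.07365 m/d
L = v × T = 0.07365 × 90 = 6.628 m

6.63 m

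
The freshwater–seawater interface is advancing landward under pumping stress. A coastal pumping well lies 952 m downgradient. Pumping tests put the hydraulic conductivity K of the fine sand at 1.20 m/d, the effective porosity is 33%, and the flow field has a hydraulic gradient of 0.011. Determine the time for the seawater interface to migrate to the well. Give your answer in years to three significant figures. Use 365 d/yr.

65.2 years

Darcy flux q = K·i = 1.20 × 0.011 = 0.01320 m/d
Average linear velocity = 0.01320 / 0.33 = 0.04000 m/d
t = L / v = 952 / 0.04000 = 23800 d
   = 23800 / 365 = 65.2 yr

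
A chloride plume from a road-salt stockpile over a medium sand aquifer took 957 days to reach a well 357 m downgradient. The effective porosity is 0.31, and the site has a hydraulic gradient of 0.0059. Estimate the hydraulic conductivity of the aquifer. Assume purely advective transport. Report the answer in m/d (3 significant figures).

v = L / t = 357 / 957 = 0.3730 m/d
K = v · n / i = 0.3730 × 0.31 / 0.0059 = 19.6 m/d

19.6 m/d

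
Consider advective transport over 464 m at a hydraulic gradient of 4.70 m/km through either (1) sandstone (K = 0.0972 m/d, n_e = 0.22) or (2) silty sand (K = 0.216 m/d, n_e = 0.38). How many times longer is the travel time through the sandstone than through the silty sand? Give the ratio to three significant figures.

Unit 1 (sandstone): v = 0.0972×0.0047/0.22 = 0.002077 m/d, t = 464/0.002077 = 223400 d
Unit 2 (silty sand): v = 0.216×0.0047/0.38 = 0.002672 m/d, t = 464/0.002672 = 173700 d
t(sandstone) / t(silty sand) = 223400/173700 = 1.29

1.29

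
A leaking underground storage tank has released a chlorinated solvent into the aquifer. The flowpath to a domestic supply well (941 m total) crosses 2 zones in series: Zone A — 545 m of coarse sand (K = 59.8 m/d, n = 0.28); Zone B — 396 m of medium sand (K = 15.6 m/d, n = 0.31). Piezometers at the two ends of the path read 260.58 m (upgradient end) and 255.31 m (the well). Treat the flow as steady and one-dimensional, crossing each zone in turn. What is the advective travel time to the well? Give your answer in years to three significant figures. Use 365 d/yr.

4.94 years

Total head drop ΔH = 260.58 − 255.31 = 5.27 m
Steady 1-D flow in series ⇒ the Darcy flux q is identical in every zone and the zone head losses add (resistances L/K in series).
Σ(L/K) = 545/59.8 + 396/15.6 = 9.114 + 25.38 = 34.50 d
q = ΔH / Σ(L/K) = 5.27 / 34.50 = 0.1528 m/d (same in every zone)
Zone A: v = q/n = 0.1528/0.28 = 0.5456 m/d → t_A = 545/0.5456 = 998.9 d
Zone B: v = q/n = 0.1528/0.31 = 0.4928 m/d → t_B = 396/0.4928 = 803.6 d
Total t = 998.9 + 803.6 = 1803 d
   = 1803 / 365 = 4.94 yr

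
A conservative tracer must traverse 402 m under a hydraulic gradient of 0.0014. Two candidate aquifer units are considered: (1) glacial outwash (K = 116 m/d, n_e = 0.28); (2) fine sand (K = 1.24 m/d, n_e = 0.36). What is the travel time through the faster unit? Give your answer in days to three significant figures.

693 days

Unit 1 (glacial outwash): v = 116×0.0014/0.28 = 0.5800 m/d, t = 402/0.5800 = 693.1 d
Unit 2 (fine sand): v = 1.24×0.0014/0.36 = 0.004822 m/d, t = 402/0.004822 = 83360 d
Faster unit: t = 693 d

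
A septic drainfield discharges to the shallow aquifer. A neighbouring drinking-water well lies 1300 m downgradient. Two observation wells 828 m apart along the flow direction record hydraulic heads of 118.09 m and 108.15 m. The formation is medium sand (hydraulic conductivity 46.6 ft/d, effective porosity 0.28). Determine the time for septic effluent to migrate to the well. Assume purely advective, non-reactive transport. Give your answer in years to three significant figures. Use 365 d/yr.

Hydraulic gradient i = (118.09 − 108.15) / 828 = 9.94 / 828 = 0.01200
K = 46.6 ft/d × 0.3048 = 14.20 m/d
Specific discharge q = 14.20 × 0.01200 = 0.1705 m/d
v = Ki/n = 14.20·0.01200/0.28 = 0.6090 m/d
t = L / v = 1300 / 0.6090 = 2135 d
   = 2135 / 365 = 5.85 yr

5.85 years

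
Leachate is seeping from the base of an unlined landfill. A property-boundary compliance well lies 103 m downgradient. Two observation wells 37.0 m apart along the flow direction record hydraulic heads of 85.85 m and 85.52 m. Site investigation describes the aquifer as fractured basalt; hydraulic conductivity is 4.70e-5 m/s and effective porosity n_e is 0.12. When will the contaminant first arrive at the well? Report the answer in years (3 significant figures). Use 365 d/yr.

Hydraulic gradient i = (85.85 − 85.52) / 37.0 = 0.33 / 37.0 = 0.008919
K = 4.70e-5 m/s × 86400 s/d = 4.061 m/d
q = Ki = 4.061 × 0.008919 = 0.03622 m/d
Average linear velocity = 0.03622 / 0.12 = 0.3018 m/d
t = L / v = 103 / 0.3018 = 341.3 d
   = 341.3 / 365 = 0.935 yr

0.935 years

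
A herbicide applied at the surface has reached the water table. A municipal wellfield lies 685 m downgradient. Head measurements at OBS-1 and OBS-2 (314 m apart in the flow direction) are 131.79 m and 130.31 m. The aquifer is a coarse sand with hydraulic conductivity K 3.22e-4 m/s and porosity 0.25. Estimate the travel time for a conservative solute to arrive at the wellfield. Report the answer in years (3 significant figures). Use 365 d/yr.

3.58 years

Hydraulic gradient i = (131.79 − 130.31) / 314 = 1.48 / 314 = 0.004713
K = 3.22e-4 m/s × 86400 s/d = 27.82 m/d
Specific discharge q = 27.82 × 0.004713 = 0.1311 m/d
Average linear velocity = 0.1311 / 0.25 = 0.5245 m/d
t = L / v = 685 / 0.5245 = 1306 d
   = 1306 / 365 = 3.58 yr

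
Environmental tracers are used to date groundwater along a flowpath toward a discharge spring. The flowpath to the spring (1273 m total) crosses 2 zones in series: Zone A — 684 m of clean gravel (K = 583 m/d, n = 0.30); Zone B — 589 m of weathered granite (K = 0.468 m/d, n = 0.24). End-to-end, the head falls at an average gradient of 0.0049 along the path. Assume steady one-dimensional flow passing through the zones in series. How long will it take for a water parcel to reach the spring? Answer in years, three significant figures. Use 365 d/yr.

For zones in series the flux q is common to all zones; the equivalent conductivity is the harmonic (thickness-weighted) mean, K_eq = L_total / Σ(L_j/K_j).
Σ(L/K) = 684/583 + 589/0.468 = 1.173 + 1259 = 1260 d
K_eq = L_total / Σ(L/K) = 1273 / 1260 = 1.011 m/d
q = K_eq · i = 1.011 × 0.0049 = 0.004952 m/d (same in every zone)
Zone A: v = q/n = 0.004952/0.30 = 0.01651 m/d → t_A = 684/0.01651 = 41440 d
Zone B: v = q/n = 0.004952/0.24 = 0.02063 m/d → t_B = 589/0.02063 = 28550 d
Total t = 41440 + 28550 = 69990 d
   = 69990 / 365 = 192 yr

192 years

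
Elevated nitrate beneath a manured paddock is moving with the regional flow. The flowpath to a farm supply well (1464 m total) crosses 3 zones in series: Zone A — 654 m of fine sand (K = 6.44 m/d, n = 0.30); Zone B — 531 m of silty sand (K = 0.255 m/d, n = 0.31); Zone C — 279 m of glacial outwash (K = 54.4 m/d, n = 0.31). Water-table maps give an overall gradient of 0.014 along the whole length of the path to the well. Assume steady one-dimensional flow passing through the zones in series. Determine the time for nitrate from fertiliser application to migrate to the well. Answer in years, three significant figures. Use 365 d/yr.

Steady 1-D flow in series ⇒ the Darcy flux q is identical in every zone and the zone head losses add (resistances L/K in series).
Σ(L/K) = 654/6.44 + 531/0.255 + 279/54.4 = 101.6 + 2082 + 5.129 = 2189 d
K_eq = L_total / Σ(L/K) = 1464 / 2189 = 0.6688 m/d
q = K_eq · i = 0.6688 × 0.014 = 0.009363 m/d (same in every zone)
Zone A: v = q/n = 0.009363/0.30 = 0.03121 m/d → t_A = 654/0.03121 = 20950 d
Zone B: v = q/n = 0.009363/0.31 = 0.03020 m/d → t_B = 531/0.03020 = 17580 d
Zone C: v = q/n = 0.009363/0.31 = 0.03020 m/d → t_C = 279/0.03020 = 9237 d
Total t = 20950 + 17580 + 9237 = 47770 d
   = 47770 / 365 = 131 yr

131 years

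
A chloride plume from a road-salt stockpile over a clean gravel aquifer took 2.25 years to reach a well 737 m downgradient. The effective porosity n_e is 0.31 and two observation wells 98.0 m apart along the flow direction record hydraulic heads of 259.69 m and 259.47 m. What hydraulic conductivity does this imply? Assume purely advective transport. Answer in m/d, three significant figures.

Hydraulic gradient i = (259.69 − 259.47) / 98.0 = 0.22 / 98.0 = 0.002245
t = 2.25 years = 821.3 d
v = L / t = 737 / 821.3 = 0.8974 m/d
K = v · n / i = 0.8974 × 0.31 / 0.002245 = 124 m/d

124 m/d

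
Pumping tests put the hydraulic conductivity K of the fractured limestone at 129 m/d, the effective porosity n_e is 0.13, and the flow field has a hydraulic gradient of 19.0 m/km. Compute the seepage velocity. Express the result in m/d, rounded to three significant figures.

Darcy flux q = K·i = 129 × 0.019 = 2.451 m/d
v_s = q/n_e = 2.451/0.13 = 18.85 m/d

18.9 m/d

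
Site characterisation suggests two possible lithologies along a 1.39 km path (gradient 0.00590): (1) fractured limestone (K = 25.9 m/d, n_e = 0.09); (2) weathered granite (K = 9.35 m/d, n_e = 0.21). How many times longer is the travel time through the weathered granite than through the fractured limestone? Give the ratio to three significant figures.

6.46

Unit 1 (fractured limestone): v = 25.9×0.0059/0.09 = 1.698 m/d, t = 1390/1.698 = 818.7 d
Unit 2 (weathered granite): v = 9.35×0.0059/0.21 = 0.2627 m/d, t = 1390/0.2627 = 5291 d
t(weathered granite) / t(fractured limestone) = 5291/818.7 = 6.46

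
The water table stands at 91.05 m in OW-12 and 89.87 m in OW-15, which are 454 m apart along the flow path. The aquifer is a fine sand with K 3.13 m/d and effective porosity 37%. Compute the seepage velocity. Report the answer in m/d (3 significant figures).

0.0220 m/d

Hydraulic gradient i = (91.05 − 89.87) / 454 = 1.18 / 454 = 0.002599
Darcy flux q = K·i = 3.13 × 0.002599 = 0.008135 m/d
v = Ki/n = 3.13·0.002599/0.37 = 0.02199 m/d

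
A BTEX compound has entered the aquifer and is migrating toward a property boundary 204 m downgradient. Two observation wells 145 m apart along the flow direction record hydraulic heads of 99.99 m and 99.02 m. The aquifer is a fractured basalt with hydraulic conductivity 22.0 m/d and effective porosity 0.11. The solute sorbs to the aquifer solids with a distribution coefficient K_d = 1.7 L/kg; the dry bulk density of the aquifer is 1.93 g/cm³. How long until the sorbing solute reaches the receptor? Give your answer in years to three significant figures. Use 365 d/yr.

12.9 years

Hydraulic gradient i = (99.99 − 99.02) / 145 = 0.97 / 145 = 0.006690
Darcy flux q = K·i = 22.0 × 0.006690 = 0.1472 m/d
Seepage velocity v = q / n = 0.1472 / 0.11 = 1.338 m/d
Retardation R = 1 + ρ_b·K_d/n = 1 + 1.93×1.7/0.11 = 30.83
Contaminant velocity v_c = v/R = 1.338/30.83 = 0.04340 m/d
t = L/v_c = 204/0.04340 = 4700 d
   = 4700/365 = 12.9 yr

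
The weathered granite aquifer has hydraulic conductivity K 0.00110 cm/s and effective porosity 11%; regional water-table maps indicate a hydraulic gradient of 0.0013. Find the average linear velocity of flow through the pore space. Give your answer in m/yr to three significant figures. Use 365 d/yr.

K = 0.00110 cm/s × 864 = 0.9504 m/d
q = Ki = 0.9504 × 0.0013 = 0.001236 m/d
v_s = q/n_e = 0.001236/0.11 = 0.01123 m/d
   = 0.01123 × 365 = 4.10 m/yr

4.10 m/yr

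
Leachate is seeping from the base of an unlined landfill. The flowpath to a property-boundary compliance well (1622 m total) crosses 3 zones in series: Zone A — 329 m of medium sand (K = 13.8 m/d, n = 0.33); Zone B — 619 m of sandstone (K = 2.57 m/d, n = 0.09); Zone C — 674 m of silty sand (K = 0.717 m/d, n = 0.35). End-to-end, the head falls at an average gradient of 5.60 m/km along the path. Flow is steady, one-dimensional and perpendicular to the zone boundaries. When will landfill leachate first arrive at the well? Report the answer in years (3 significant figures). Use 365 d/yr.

For zones in series the flux q is common to all zones; the equivalent conductivity is the harmonic (thickness-weighted) mean, K_eq = L_total / Σ(L_j/K_j).
Σ(L/K) = 329/13.8 + 619/2.57 + 674/0.717 = 23.84 + 240.9 + 940.0 = 1205 d
K_eq = L_total / Σ(L/K) = 1622 / 1205 = 1.346 m/d
q = K_eq · i = 1.346 × 0.0056 = 0.007540 m/d (same in every zone)
Zone A: v = q/n = 0.007540/0.33 = 0.02285 m/d → t_A = 329/0.02285 = 14400 d
Zone B: v = q/n = 0.007540/0.09 = 0.08377 m/d → t_B = 619/0.08377 = 7389 d
Zone C: v = q/n = 0.007540/0.35 = 0.02154 m/d → t_C = 674/0.02154 = 31290 d
Total t = 14400 + 7389 + 31290 = 53080 d
   = 53080 / 365 = 145 yr

145 years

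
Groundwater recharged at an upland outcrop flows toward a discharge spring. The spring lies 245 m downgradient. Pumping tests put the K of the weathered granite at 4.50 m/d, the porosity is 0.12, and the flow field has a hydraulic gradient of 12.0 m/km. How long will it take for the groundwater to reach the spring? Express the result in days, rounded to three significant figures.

Specific discharge q = 4.50 × 0.012 = 0.05400 m/d
Average linear velocity = 0.05400 / 0.12 = 0.4500 m/d
t = L / v = 245 / 0.4500 = 544.4 d

544 days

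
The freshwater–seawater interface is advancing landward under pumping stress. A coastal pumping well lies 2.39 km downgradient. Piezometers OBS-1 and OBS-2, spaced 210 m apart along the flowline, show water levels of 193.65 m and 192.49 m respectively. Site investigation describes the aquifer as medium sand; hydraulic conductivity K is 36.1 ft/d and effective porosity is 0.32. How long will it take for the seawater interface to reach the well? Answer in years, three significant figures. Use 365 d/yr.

34.5 years

Hydraulic gradient i = (193.65 − 192.49) / 210 = 1.16 / 210 = 0.005524
K = 36.1 ft/d × 0.3048 = 11.00 m/d
Darcy flux q = K·i = 11.00 × 0.005524 = 0.06078 m/d
Average linear velocity = 0.06078 / 0.32 = 0.1899 m/d
L = 2.39 km = 2390 m
t = L / v = 2390 / 0.1899 = 12580 d
   = 12580 / 365 = 34.5 yr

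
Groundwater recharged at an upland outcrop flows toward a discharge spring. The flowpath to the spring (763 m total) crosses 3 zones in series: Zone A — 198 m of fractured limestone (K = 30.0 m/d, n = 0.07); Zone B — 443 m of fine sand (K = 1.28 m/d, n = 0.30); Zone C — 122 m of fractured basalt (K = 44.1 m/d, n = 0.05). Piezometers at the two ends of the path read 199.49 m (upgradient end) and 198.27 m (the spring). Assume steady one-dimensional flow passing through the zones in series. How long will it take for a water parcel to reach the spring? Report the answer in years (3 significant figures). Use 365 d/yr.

122 years

Total head drop ΔH = 199.49 − 198.27 = 1.22 m
Continuity: the same q passes through each zone, so ΔH = q·Σ(L_j/K_j) — the zones act as resistances in series.
Σ(L/K) = 198/30.0 + 443/1.28 + 122/44.1 = 6.600 + 346.1 + 2.766 = 355.5 d
q = ΔH / Σ(L/K) = 1.22 / 355.5 = 0.003432 m/d (same in every zone)
Zone A: v = q/n = 0.003432/0.07 = 0.04903 m/d → t_A = 198/0.04903 = 4038 d
Zone B: v = q/n = 0.003432/0.30 = 0.01144 m/d → t_B = 443/0.01144 = 38720 d
Zone C: v = q/n = 0.003432/0.05 = 0.06864 m/d → t_C = 122/0.06864 = 1777 d
Total t = 4038 + 38720 + 1777 = 44540 d
   = 44540 / 365 = 122 yr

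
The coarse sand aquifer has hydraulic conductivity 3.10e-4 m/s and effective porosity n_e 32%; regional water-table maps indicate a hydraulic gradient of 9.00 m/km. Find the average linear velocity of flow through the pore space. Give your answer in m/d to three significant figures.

0.753 m/d

K = 3.10e-4 m/s × 86400 s/d = 26.78 m/d
q = Ki = 26.78 × 0.0090 = 0.2411 m/d
v_s = q/n_e = 0.2411/0.32 = 0.7533 m/d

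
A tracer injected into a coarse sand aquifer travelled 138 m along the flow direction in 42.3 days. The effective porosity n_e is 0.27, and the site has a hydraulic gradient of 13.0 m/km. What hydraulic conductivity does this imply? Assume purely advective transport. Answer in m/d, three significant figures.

v = L / t = 138 / 42.3 = 3.262 m/d
K = v · n / i = 3.262 × 0.27 / 0.013 = 67.8 m/d

67.8 m/d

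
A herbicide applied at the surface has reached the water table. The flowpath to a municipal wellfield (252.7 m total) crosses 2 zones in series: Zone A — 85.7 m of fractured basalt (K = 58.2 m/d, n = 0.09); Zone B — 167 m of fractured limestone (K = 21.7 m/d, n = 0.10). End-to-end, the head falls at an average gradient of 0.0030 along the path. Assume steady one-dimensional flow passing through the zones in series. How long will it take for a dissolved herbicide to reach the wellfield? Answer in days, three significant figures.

Steady 1-D flow in series ⇒ the Darcy flux q is identical in every zone and the zone head losses add (resistances L/K in series).
Σ(L/K) = 85.7/58.2 + 167/21.7 = 1.473 + 7.696 = 9.168 d
K_eq = L_total / Σ(L/K) = 252.7 / 9.168 = 27.56 m/d
q = K_eq · i = 27.56 × 0.0030 = 0.08269 m/d (same in every zone)
Zone A: v = q/n = 0.08269/0.09 = 0.9187 m/d → t_A = 85.7/0.9187 = 93.28 d
Zone B: v = q/n = 0.08269/0.10 = 0.8269 m/d → t_B = 167/0.8269 = 202.0 d
Total t = 93.28 + 202.0 = 295.2 d

295 days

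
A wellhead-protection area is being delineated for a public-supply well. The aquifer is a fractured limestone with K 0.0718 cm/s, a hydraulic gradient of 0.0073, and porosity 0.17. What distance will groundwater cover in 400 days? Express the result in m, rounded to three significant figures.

1070 m

K = 0.0718 cm/s × 864 = 62.04 m/d
Specific discharge q = 62.04 × 0.0073 = 0.4529 m/d
v_s = q/n_e = 0.4529/0.17 = 2.664 m/d
L = v × T = 2.664 × 400 = 1066 m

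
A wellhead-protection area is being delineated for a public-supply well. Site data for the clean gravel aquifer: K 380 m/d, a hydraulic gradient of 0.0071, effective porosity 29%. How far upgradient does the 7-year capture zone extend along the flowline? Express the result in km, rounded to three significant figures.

23.8 km

Darcy flux q = K·i = 380 × 0.0071 = 2.698 m/d
v_s = q/n_e = 2.698/0.29 = 9.303 m/d
T = 7 yr × 365 = 2555 d
L = v × T = 9.303 × 2555 = 23770 m
   = 23.8 km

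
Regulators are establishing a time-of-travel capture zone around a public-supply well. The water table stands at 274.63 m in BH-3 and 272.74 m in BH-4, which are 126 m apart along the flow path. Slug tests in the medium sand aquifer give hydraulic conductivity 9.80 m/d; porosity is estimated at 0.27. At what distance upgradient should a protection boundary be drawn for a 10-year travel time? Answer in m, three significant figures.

Hydraulic gradient i = (274.63 − 272.74) / 126 = 1.89 / 126 = 0.01500
Specific discharge q = 9.80 × 0.01500 = 0.1470 m/d
Average linear velocity = 0.1470 / 0.27 = 0.5444 m/d
T = 10 yr × 365 = 3650 d
L = v × T = 0.5444 × 3650 = 1987 m

1990 m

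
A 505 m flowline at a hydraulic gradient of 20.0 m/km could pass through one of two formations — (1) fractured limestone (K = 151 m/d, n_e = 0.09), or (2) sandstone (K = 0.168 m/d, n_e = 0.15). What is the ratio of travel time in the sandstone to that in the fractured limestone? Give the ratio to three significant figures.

1500

Unit 1 (fractured limestone): v = 151×0.020/0.09 = 33.56 m/d, t = 505/33.56 = 15.05 d
Unit 2 (sandstone): v = 0.168×0.020/0.15 = 0.02240 m/d, t = 505/0.02240 = 22540 d
t(sandstone) / t(fractured limestone) = 22540/15.05 = 1500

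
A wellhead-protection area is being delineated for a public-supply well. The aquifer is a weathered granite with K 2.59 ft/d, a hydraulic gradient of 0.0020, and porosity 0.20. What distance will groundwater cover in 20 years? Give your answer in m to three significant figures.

57.6 m

K = 2.59 ft/d × 0.3048 = 0.7894 m/d
Specific discharge q = 0.7894 × 0.0020 = 0.001579 m/d
Average linear velocity = 0.001579 / 0.20 = 0.007894 m/d
T = 20 yr × 365 = 7300 d
L = v × T = 0.007894 × 7300 = 57.63 m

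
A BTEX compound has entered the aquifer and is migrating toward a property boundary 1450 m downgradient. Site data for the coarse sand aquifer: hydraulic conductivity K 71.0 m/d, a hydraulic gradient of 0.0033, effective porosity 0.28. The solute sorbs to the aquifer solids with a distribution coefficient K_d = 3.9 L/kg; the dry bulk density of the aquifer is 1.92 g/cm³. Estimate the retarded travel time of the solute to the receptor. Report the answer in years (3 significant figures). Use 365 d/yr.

Specific discharge q = 71.0 × 0.0033 = 0.2343 m/d
v_s = q/n_e = 0.2343/0.28 = 0.8368 m/d
Retardation R = 1 + ρ_b·K_d/n = 1 + 1.92×3.9/0.28 = 27.74
Contaminant velocity v_c = v/R = 0.8368/27.74 = 0.03016 m/d
t = L/v_c = 1450/0.03016 = 48070 d
   = 48070/365 = 132 yr

132 years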